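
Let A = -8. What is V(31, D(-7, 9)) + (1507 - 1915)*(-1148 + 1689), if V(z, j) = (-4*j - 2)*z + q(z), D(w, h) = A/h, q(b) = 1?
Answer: -1986109/9 ≈ -2.2068e+5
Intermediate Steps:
D(w, h) = -8/h
V(z, j) = 1 + z*(-2 - 4*j) (V(z, j) = (-4*j - 2)*z + 1 = (-2 - 4*j)*z + 1 = z*(-2 - 4*j) + 1 = 1 + z*(-2 - 4*j))
V(31, D(-7, 9)) + (1507 - 1915)*(-1148 + 1689) = (1 - 2*31 - 4*(-8/9)*31) + (1507 - 1915)*(-1148 + 1689) = (1 - 62 - 4*(-8*1/9)*31) - 408*541 = (1 - 62 - 4*(-8/9)*31) - 220728 = (1 - 62 + 992/9) - 220728 = 443/9 - 220728 = -1986109/9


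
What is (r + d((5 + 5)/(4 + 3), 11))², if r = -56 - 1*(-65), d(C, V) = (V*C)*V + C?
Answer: 1646089/49 ≈ 33594.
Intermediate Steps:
d(C, V) = C + C*V² (d(C, V) = (C*V)*V + C = C*V² + C = C + C*V²)
r = 9 (r = -56 + 65 = 9)
(r + d((5 + 5)/(4 + 3), 11))² = (9 + ((5 + 5)/(4 + 3))*(1 + 11²))² = (9 + (10/7)*(1 + 121))² = (9 + (10*(⅐))*122)² = (9 + (10/7)*122)² = (9 + 1220/7)² = (1283/7)² = 1646089/49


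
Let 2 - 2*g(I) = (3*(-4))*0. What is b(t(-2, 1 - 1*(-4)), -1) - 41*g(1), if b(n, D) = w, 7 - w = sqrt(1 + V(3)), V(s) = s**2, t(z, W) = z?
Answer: -34 - sqrt(10) ≈ -37.162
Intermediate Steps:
g(I) = 1 (g(I) = 1 - 3*(-4)*0/2 = 1 - (-6)*0 = 1 - 1/2*0 = 1 + 0 = 1)
w = 7 - sqrt(10) (w = 7 - sqrt(1 + 3**2) = 7 - sqrt(1 + 9) = 7 - sqrt(10) ≈ 3.8377)
b(n, D) = 7 - sqrt(10)
b(t(-2, 1 - 1*(-4)), -1) - 41*g(1) = (7 - sqrt(10)) - 41*1 = (7 - sqrt(10)) - 41 = -34 - sqrt(10)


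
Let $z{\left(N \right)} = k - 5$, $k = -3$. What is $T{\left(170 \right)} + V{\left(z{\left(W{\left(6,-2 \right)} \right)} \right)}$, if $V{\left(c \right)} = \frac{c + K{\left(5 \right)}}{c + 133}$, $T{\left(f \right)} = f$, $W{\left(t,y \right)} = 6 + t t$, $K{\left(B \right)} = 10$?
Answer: $\frac{21252}{125} \approx 170.02$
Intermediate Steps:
$W{\left(t,y \right)} = 6 + t^{2}$
$z{\left(N \right)} = -8$ ($z{\left(N \right)} = -3 - 5 = -8$)
$V{\left(c \right)} = \frac{10 + c}{133 + c}$ ($V{\left(c \right)} = \frac{c + 10}{c + 133} = \frac{10 + c}{133 + c}$)
$T{\left(170 \right)} + V{\left(z{\left(W{\left(6,-2 \right)} \right)} \right)} = 170 + \frac{10 - 8}{133 - 8} = 170 + \frac{1}{125} \cdot 2 = 170 + \frac{2}{125} = \frac{21252}{125}$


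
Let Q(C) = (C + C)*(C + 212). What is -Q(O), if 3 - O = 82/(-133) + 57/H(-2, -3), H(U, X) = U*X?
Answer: 85804255/35378 ≈ 2425.4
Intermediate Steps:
O = -1565/266 (O = 3 - (82/(-133) + 57/((-2*(-3)))) = 3 - (82*(-1/133) + 57/6) = 3 - (-82/133 + 57*(⅙)) = 3 - (-82/133 + 19/2) = 3 - 1*2363/266 = 3 - 2363/266 = -1565/266 ≈ -5.8835)
Q(C) = 2*C*(212 + C) (Q(C) = (2*C)*(212 + C) = 2*C*(212 + C))
-Q(O) = -2*(-1565)*(212 - 1565/266)/266 = -2*(-1565)*54827/(266*266) = -1*(-85804255/35378) = 85804255/35378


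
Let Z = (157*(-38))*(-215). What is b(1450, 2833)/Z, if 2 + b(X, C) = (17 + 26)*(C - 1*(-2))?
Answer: 121903/1282690 ≈ 0.095037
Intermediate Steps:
b(X, C) = 84 + 43*C (b(X, C) = -2 + (17 + 26)*(C - 1*(-2)) = -2 + 43*(C + 2) = -2 + 43*(2 + C) = -2 + (86 + 43*C) = 84 + 43*C)
Z = 1282690 (Z = -5966*(-215) = 1282690)
b(1450, 2833)/Z = (84 + 43*2833)/1282690 = (84 + 121819)*(1/1282690) = 121903*(1/1282690) = 121903/1282690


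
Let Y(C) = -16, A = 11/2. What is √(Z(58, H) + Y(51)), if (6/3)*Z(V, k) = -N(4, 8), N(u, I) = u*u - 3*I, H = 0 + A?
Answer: 2*I*√3 ≈ 3.4641*I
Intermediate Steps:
A = 11/2 (A = 11*(½) = 11/2 ≈ 5.5000)
H = 11/2 (H = 0 + 11/2 = 11/2 ≈ 5.5000)
N(u, I) = u² - 3*I
Z(V, k) = 4 (Z(V, k) = (-(4² - 3*8))/2 = (-(16 - 24))/2 = (-1*(-8))/2 = (½)*8 = 4)
√(Z(58, H) + Y(51)) = √(4 - 16) = √(-12) = 2*I*√3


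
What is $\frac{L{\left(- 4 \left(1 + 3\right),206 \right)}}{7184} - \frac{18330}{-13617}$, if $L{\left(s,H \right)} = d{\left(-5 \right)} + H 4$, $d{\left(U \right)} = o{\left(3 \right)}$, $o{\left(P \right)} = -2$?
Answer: $\frac{23812649}{16304088} \approx 1.4605$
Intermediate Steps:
$d{\left(U \right)} = -2$
$L{\left(s,H \right)} = -2 + 4 H$ ($L{\left(s,H \right)} = -2 + H 4 = -2 + 4 H$)
$\frac{L{\left(- 4 \left(1 + 3\right),206 \right)}}{7184} - \frac{18330}{-13617} = \frac{-2 + 4 \cdot 206}{7184} - \frac{18330}{-13617} = \left(-2 + 824\right) \frac{1}{7184} - - \frac{6110}{4539} = 822 \cdot \frac{1}{7184} + \frac{6110}{4539} = \frac{411}{3592} + \frac{6110}{4539} = \frac{23812649}{16304088}$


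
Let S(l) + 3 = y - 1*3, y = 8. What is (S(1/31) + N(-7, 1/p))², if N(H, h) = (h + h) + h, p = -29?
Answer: 3025/841 ≈ 3.5969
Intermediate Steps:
S(l) = 2 (S(l) = -3 + (8 - 1*3) = -3 + (8 - 3) = -3 + 5 = 2)
N(H, h) = 3*h (N(H, h) = 2*h + h = 3*h)
(S(1/31) + N(-7, 1/p))² = (2 + 3/(-29))² = (2 + 3*(-1/29))² = (2 - 3/29)² = (55/29)² = 3025/841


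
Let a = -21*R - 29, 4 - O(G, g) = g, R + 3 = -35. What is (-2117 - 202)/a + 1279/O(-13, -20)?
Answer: 927895/18456 ≈ 50.276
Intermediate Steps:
R = -38 (R = -3 - 35 = -38)
O(G, g) = 4 - g
a = 769 (a = -21*(-38) - 29 = 798 - 29 = 769)
(-2117 - 202)/a + 1279/O(-13, -20) = (-2117 - 202)/769 + 1279/(4 - 1*(-20)) = -2319*1/769 + 1279/(4 + 20) = -2319/769 + 1279/24 = 927895/18456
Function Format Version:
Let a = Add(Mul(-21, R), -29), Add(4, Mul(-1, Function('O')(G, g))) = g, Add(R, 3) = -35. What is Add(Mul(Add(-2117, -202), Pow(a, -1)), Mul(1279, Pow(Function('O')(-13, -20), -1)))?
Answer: Rational(927895, 18456) ≈ 50.276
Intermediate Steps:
R = -38 (R = Add(-3, -35) = -38)
Function('O')(G, g) = Add(4, Mul(-1, g))
a = 769 (a = Add(Mul(-21, -38), -29) = Add(798, -29) = 769)
Add(Mul(Add(-2117, -202), Pow(a, -1)), Mul(1279, Pow(Function('O')(-13, -20), -1))) = Add(Mul(Add(-2117, -202), Pow(769, -1)), Mul(1279, Pow(Add(4, Mul(-1, -20)), -1))) = Add(Mul(-2319, Rational(1, 769)), Mul(1279, Pow(Add(4, 20), -1))) = Add(Rational(-2319, 769), Mul(1279, Pow(24, -1))) = Add(Rational(-2319, 769), Mul(1279, Rational(1, 24))) = Add(Rational(-2319, 769), Rational(1279, 24)) = Rational(927895, 18456)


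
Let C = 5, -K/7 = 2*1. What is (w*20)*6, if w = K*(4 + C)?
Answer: -15120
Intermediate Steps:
K = -14 ≈ -14.000
w = -126 (w = -14*(4 + 5) = -14*9 = -126)
(w*20)*6 = -126*20*6 = -2520*6 = -15120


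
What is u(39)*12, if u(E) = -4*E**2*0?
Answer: 0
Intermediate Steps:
u(E) = 0
u(39)*12 = 0*12 = 0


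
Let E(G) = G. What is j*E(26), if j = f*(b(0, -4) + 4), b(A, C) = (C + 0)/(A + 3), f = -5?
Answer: -1040/3 ≈ -346.67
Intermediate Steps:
b(A, C) = C/(3 + A)
j = -40/3 (j = -5*(-4/(3 + 0) + 4) = -5*(-4/3 + 4) = -5*8/3 = -40/3 ≈ -13.333)
j*E(26) = -40/3*26 = -1040/3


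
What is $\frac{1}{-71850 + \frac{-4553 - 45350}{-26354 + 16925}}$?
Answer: $- \frac{1347}{96774821} \approx -1.3919 \cdot 10^{-5}$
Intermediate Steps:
$\frac{1}{-71850 + \frac{-4553 - 45350}{-26354 + 16925}} = \frac{1}{-71850 - \frac{49903}{-9429}} = \frac{1}{-71850 - - \frac{7129}{1347}} = \frac{1}{-71850 + \frac{7129}{1347}} = \frac{1}{- \frac{96774821}{1347}} = - \frac{1347}{96774821}$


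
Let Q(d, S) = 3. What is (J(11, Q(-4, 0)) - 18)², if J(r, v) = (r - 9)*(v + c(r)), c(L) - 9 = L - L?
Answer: 36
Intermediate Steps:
c(L) = 9 (c(L) = 9 + (L - L) = 9 + 0 = 9)
J(r, v) = (-9 + r)*(9 + v) (J(r, v) = (r - 9)*(v + 9) = (-9 + r)*(9 + v))
(J(11, Q(-4, 0)) - 18)² = ((-81 - 9*3 + 9*11 + 11*3) - 18)² = ((-81 - 27 + 99 + 33) - 18)² = (24 - 18)² = 6² = 36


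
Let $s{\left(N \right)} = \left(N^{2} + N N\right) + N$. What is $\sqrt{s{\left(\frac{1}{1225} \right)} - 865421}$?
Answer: $\frac{i \sqrt{1298672386898}}{1225} \approx 930.28 i$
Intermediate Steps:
$s{\left(N \right)} = N + 2 N^{2}$ ($s{\left(N \right)} = \left(N^{2} + N^{2}\right) + N = 2 N^{2} + N = N + 2 N^{2}$)
$\sqrt{s{\left(\frac{1}{1225} \right)} - 865421} = \sqrt{\frac{1 + \frac{2}{1225}}{1225} - 865421} = \sqrt{\frac{1}{1225} \cdot \frac{1227}{1225} - 865421} = \sqrt{\frac{1227}{1500625} - 865421} = \sqrt{- \frac{1298672386898}{1500625}} = \frac{i \sqrt{1298672386898}}{1225}$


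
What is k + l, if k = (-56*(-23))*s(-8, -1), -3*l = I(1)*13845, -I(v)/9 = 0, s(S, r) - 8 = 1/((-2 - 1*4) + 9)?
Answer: 32200/3 ≈ 10733.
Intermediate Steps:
s(S, r) = 25/3 (s(S, r) = 8 + 1/((-2 - 1*4) + 9) = 8 + 1/((-2 - 4) + 9) = 8 + 1/(-6 + 9) = 8 + 1/3 = 8 + ⅓ = 25/3)
I(v) = 0 (I(v) = -9*0 = 0)
l = 0 (l = -0*13845 = -⅓*0 = 0)
k = 32200/3 (k = -56*(-23)*(25/3) = 1288*(25/3) = 32200/3 ≈ 10733.)
k + l = 32200/3 + 0 = 32200/3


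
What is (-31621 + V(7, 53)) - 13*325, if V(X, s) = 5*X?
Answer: -35811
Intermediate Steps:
(-31621 + V(7, 53)) - 13*325 = (-31621 + 5*7) - 13*325 = (-31621 + 35) - 4225 = -31586 - 4225 = -35811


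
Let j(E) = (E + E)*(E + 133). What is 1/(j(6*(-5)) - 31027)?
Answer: -1/37207 ≈ -2.6877e-5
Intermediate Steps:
j(E) = 2*E*(133 + E) (j(E) = (2*E)*(133 + E) = 2*E*(133 + E))
1/(j(6*(-5)) - 31027) = 1/(2*(6*(-5))*(133 + 6*(-5)) - 31027) = 1/(2*(-30)*(133 - 30) - 31027) = 1/(2*(-30)*103 - 31027) = 1/(-6180 - 31027) = 1/(-37207) = -1/37207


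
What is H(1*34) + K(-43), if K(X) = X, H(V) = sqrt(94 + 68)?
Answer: -43 + 9*sqrt(2) ≈ -30.272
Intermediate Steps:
H(V) = 9*sqrt(2) (H(V) = sqrt(162) = 9*sqrt(2))
H(1*34) + K(-43) = 9*sqrt(2) - 43 = -43 + 9*sqrt(2)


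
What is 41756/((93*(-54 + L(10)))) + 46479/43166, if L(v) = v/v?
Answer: -1573344505/212765214 ≈ -7.3947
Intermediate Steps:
L(v) = 1
41756/((93*(-54 + L(10)))) + 46479/43166 = 41756/((93*(-54 + 1))) + 46479/43166 = 41756/((93*(-53))) + 46479*(1/43166) = 41756/(-4929) + 46479/43166 = 41756*(-1/4929) + 46479/43166 = -41756/4929 + 46479/43166 = -1573344505/212765214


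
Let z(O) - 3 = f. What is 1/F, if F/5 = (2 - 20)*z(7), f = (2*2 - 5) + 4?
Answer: -1/540 ≈ -0.0018519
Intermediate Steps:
f = 3 (f = (4 - 5) + 4 = -1 + 4 = 3)
z(O) = 6 (z(O) = 3 + 3 = 6)
F = -540 (F = 5*((2 - 20)*6) = 5*(-18*6) = 5*(-108) = -540)
1/F = 1/(-540) = -1/540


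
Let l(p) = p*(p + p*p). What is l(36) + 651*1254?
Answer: 864306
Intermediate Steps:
l(p) = p*(p + p²)
l(36) + 651*1254 = 36²*(1 + 36) + 651*1254 = 1296*37 + 816354 = 47952 + 816354 = 864306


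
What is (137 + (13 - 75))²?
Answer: 5625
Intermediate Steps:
(137 + (13 - 75))² = (137 - 62)² = 75² = 5625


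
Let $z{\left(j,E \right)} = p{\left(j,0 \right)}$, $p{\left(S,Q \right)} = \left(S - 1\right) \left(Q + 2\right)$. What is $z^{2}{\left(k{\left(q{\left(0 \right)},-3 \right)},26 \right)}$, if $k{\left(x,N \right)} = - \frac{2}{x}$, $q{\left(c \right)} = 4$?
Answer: $9$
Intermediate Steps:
$p{\left(S,Q \right)} = \left(-1 + S\right) \left(2 + Q\right)$
$z{\left(j,E \right)} = -2 + 2 j$ ($z{\left(j,E \right)} = -2 - 0 + 2 j + 0 j = -2 + 0 + 2 j + 0 = -2 + 2 j$)
$z^{2}{\left(k{\left(q{\left(0 \right)},-3 \right)},26 \right)} = \left(-2 + 2 \left(- \frac{2}{4}\right)\right)^{2} = \left(-2 + 2 \left(\left(-2\right) \frac{1}{4}\right)\right)^{2} = \left(-2 + 2 \left(- \frac{1}{2}\right)\right)^{2} = \left(-2 - 1\right)^{2} = \left(-3\right)^{2} = 9$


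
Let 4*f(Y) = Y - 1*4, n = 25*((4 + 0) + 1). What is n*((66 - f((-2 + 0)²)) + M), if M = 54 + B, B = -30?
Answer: 11250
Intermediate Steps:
n = 125 (n = 25*(4 + 1) = 25*5 = 125)
f(Y) = -1 + Y/4 (f(Y) = (Y - 1*4)/4 = (Y - 4)/4 = (-4 + Y)/4 = -1 + Y/4)
M = 24 (M = 54 - 30 = 24)
n*((66 - f((-2 + 0)²)) + M) = 125*((66 - (-1 + (-2 + 0)²/4)) + 24) = 125*((66 - (-1 + (¼)*(-2)²)) + 24) = 125*((66 - (-1 + (¼)*4)) + 24) = 125*((66 - (-1 + 1)) + 24) = 125*((66 - 1*0) + 24) = 125*((66 + 0) + 24) = 125*(66 + 24) = 125*90 = 11250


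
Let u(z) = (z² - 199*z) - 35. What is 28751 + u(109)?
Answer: 18906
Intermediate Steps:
u(z) = -35 + z² - 199*z
28751 + u(109) = 28751 + (-35 + 109² - 199*109) = 28751 + (-35 + 11881 - 21691) = 28751 - 9845 = 18906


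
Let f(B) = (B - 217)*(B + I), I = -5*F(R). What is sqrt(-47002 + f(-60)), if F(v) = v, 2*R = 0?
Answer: I*sqrt(30382) ≈ 174.3*I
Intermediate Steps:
R = 0 (R = (1/2)*0 = 0)
I = 0 (I = -5*0 = 0)
f(B) = B*(-217 + B) (f(B) = (B - 217)*(B + 0) = (-217 + B)*B = B*(-217 + B))
sqrt(-47002 + f(-60)) = sqrt(-47002 - 60*(-217 - 60)) = sqrt(-47002 - 60*(-277)) = sqrt(-47002 + 16620) = sqrt(-30382) = I*sqrt(30382)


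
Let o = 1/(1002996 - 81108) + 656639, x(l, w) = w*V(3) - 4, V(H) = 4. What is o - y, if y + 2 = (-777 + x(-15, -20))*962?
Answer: 1368932694625/921888 ≈ 1.4849e+6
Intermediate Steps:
x(l, w) = -4 + 4*w (x(l, w) = w*4 - 4 = 4*w - 4 = -4 + 4*w)
o = 605347614433/921888 (o = 1/921888 + 656639 = 605347614433/921888 ≈ 6.5664e+5)
y = -828284 (y = -2 + (-777 + (-4 + 4*(-20)))*962 = -2 + (-777 + (-4 - 80))*962 = -2 + (-777 - 84)*962 = -2 - 861*962 = -2 - 828282 = -828284)
o - y = 605347614433/921888 - 1*(-828284) = 605347614433/921888 + 828284 = 1368932694625/921888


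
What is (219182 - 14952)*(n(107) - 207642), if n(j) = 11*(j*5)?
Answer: -41204832110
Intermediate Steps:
n(j) = 55*j (n(j) = 11*(5*j) = 55*j)
(219182 - 14952)*(n(107) - 207642) = (219182 - 14952)*(55*107 - 207642) = 204230*(5885 - 207642) = 204230*(-201757) = -41204832110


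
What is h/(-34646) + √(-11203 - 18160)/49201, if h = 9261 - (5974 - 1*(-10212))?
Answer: 6925/34646 + I*√29363/49201 ≈ 0.19988 + 0.0034828*I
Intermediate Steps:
h = -6925 (h = 9261 - (5974 + 10212) = 9261 - 1*16186 = 9261 - 16186 = -6925)
h/(-34646) + √(-11203 - 18160)/49201 = -6925/(-34646) + √(-11203 - 18160)/49201 = -6925*(-1/34646) + √(-29363)*(1/49201) = 6925/34646 + (I*√29363)*(1/49201) = 6925/34646 + I*√29363/49201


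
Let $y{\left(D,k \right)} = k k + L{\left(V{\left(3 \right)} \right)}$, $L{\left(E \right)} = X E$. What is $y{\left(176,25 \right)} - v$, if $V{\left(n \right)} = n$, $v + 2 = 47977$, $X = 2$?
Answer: $-47344$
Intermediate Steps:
$v = 47975$ ($v = -2 + 47977 = 47975$)
$L{\left(E \right)} = 2 E$
$y{\left(D,k \right)} = 6 + k^{2}$ ($y{\left(D,k \right)} = k k + 2 \cdot 3 = k^{2} + 6 = 6 + k^{2}$)
$y{\left(176,25 \right)} - v = \left(6 + 25^{2}\right) - 47975 = \left(6 + 625\right) - 47975 = 631 - 47975 = -47344$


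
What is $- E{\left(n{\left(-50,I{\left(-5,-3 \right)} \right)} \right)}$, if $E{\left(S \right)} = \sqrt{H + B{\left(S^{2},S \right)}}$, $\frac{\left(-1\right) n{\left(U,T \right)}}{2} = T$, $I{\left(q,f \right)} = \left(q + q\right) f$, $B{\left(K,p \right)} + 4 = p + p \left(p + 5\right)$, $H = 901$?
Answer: $- \sqrt{4137} \approx -64.319$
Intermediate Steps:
$B{\left(K,p \right)} = -4 + p + p \left(5 + p\right)$ ($B{\left(K,p \right)} = -4 + \left(p + p \left(p + 5\right)\right) = -4 + \left(p + p \left(5 + p\right)\right) = -4 + p + p \left(5 + p\right)$)
$I{\left(q,f \right)} = 2 f q$ ($I{\left(q,f \right)} = 2 q f = 2 f q$)
$n{\left(U,T \right)} = - 2 T$
$E{\left(S \right)} = \sqrt{897 + S^{2} + 6 S}$ ($E{\left(S \right)} = \sqrt{901 + \left(-4 + S^{2} + 6 S\right)} = \sqrt{897 + S^{2} + 6 S}$)
$- E{\left(n{\left(-50,I{\left(-5,-3 \right)} \right)} \right)} = - \sqrt{897 + \left(- 2 \cdot 2 \left(-3\right) \left(-5\right)\right)^{2} + 6 \left(- 2 \cdot 2 \left(-3\right) \left(-5\right)\right)} = - \sqrt{897 + \left(\left(-2\right) 30\right)^{2} + 6 \left(\left(-2\right) 30\right)} = - \sqrt{897 + \left(-60\right)^{2} + 6 \left(-60\right)} = - \sqrt{897 + 3600 - 360} = - \sqrt{4137}$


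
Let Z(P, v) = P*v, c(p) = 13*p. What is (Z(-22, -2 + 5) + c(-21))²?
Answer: 114921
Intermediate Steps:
(Z(-22, -2 + 5) + c(-21))² = (-22*(-2 + 5) + 13*(-21))² = (-22*3 - 273)² = (-66 - 273)² = (-339)² = 114921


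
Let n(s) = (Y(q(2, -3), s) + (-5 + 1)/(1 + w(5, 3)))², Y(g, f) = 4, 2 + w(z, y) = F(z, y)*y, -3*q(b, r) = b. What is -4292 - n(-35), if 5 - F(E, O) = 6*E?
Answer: -1555341/361 ≈ -4308.4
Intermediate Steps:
q(b, r) = -b/3
F(E, O) = 5 - 6*E
w(z, y) = -2 + y*(5 - 6*z) (w(z, y) = -2 + (5 - 6*z)*y = -2 + y*(5 - 6*z))
n(s) = 5929/361 (n(s) = (4 + (-5 + 1)/(1 + (-2 - 1*3*(-5 + 6*5))))² = (4 - 4/(1 + (-2 - 1*3*(-5 + 30))))² = (4 - 4/(1 + (-2 - 1*3*25)))² = (4 - 4/(1 + (-2 - 75)))² = (4 - 4/(1 - 77))² = (4 - 4/(-76))² = (4 - 4*(-1/76))² = (4 + 1/19)² = (77/19)² = 5929/361)
-4292 - n(-35) = -4292 - 1*5929/361 = -4292 - 5929/361 = -1555341/361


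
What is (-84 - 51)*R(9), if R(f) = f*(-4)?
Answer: 4860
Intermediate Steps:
R(f) = -4*f
(-84 - 51)*R(9) = (-84 - 51)*(-4*9) = -135*(-36) = 4860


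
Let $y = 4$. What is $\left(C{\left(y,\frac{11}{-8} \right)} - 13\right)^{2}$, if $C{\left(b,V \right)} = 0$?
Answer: $169$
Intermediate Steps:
$\left(C{\left(y,\frac{11}{-8} \right)} - 13\right)^{2} = \left(0 - 13\right)^{2} = \left(-13\right)^{2} = 169$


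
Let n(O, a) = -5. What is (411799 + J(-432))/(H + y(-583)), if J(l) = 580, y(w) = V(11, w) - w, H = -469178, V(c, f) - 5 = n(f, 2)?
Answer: -412379/468595 ≈ -0.88003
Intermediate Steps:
V(c, f) = 0 (V(c, f) = 5 - 5 = 0)
y(w) = -w (y(w) = 0 - w = -w)
(411799 + J(-432))/(H + y(-583)) = (411799 + 580)/(-469178 - 1*(-583)) = 412379/(-469178 + 583) = 412379/(-468595) = 412379*(-1/468595) = -412379/468595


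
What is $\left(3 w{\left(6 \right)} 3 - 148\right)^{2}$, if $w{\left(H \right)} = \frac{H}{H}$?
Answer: $19321$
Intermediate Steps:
$w{\left(H \right)} = 1$
$\left(3 w{\left(6 \right)} 3 - 148\right)^{2} = \left(3 \cdot 1 \cdot 3 - 148\right)^{2} = \left(3 \cdot 3 - 148\right)^{2} = \left(9 - 148\right)^{2} = \left(-139\right)^{2} = 19321$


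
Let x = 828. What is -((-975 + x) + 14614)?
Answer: -14467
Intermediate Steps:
-((-975 + x) + 14614) = -((-975 + 828) + 14614) = -(-147 + 14614) = -1*14467 = -14467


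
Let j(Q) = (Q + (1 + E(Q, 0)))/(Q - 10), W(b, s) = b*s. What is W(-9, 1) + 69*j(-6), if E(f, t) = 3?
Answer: -3/8 ≈ -0.37500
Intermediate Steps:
j(Q) = (4 + Q)/(-10 + Q) (j(Q) = (Q + (1 + 3))/(Q - 10) = (Q + 4)/(-10 + Q) = (4 + Q)/(-10 + Q))
W(-9, 1) + 69*j(-6) = -9*1 + 69*((4 - 6)/(-10 - 6)) = -9 + 69*(-2/(-16)) = -9 + 69*(-1/16*(-2)) = -9 + 69*(1/8) = -9 + 69/8 = -3/8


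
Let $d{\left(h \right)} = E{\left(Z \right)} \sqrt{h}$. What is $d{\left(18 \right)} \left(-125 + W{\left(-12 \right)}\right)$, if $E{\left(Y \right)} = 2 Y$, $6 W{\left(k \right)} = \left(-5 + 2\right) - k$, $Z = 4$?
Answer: $- 2964 \sqrt{2} \approx -4191.7$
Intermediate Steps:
$W{\left(k \right)} = - \frac{1}{2} - \frac{k}{6}$ ($W{\left(k \right)} = \frac{\left(-5 + 2\right) - k}{6} = \frac{-3 - k}{6} = - \frac{1}{2} - \frac{k}{6}$)
$d{\left(h \right)} = 8 \sqrt{h}$ ($d{\left(h \right)} = 2 \cdot 4 \sqrt{h} = 8 \sqrt{h}$)
$d{\left(18 \right)} \left(-125 + W{\left(-12 \right)}\right) = 8 \sqrt{18} \left(-125 - - \frac{3}{2}\right) = 8 \cdot 3 \sqrt{2} \left(-125 + \left(- \frac{1}{2} + 2\right)\right) = 24 \sqrt{2} \left(-125 + \frac{3}{2}\right) = 24 \sqrt{2} \left(- \frac{247}{2}\right) = - 2964 \sqrt{2}$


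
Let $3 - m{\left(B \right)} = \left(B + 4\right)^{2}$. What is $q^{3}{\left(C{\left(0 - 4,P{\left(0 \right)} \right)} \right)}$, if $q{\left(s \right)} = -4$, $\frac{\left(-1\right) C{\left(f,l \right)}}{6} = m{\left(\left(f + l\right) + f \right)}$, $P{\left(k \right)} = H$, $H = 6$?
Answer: $-64$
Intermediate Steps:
$P{\left(k \right)} = 6$
$m{\left(B \right)} = 3 - \left(4 + B\right)^{2}$ ($m{\left(B \right)} = 3 - \left(B + 4\right)^{2} = 3 - \left(4 + B\right)^{2}$)
$C{\left(f,l \right)} = -18 + 6 \left(4 + l + 2 f\right)^{2}$ ($C{\left(f,l \right)} = - 6 \left(3 - \left(4 + \left(\left(f + l\right) + f\right)\right)^{2}\right) = - 6 \left(3 - \left(4 + \left(l + 2 f\right)\right)^{2}\right) = - 6 \left(3 - \left(4 + l + 2 f\right)^{2}\right) = -18 + 6 \left(4 + l + 2 f\right)^{2}$)
$q^{3}{\left(C{\left(0 - 4,P{\left(0 \right)} \right)} \right)} = \left(-4\right)^{3} = -64$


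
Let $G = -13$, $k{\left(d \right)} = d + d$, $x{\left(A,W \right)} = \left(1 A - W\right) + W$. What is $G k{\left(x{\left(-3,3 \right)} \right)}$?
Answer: $78$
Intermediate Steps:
$x{\left(A,W \right)} = A$ ($x{\left(A,W \right)} = \left(A - W\right) + W = A$)
$k{\left(d \right)} = 2 d$
$G k{\left(x{\left(-3,3 \right)} \right)} = - 13 \cdot 2 \left(-3\right) = \left(-13\right) \left(-6\right) = 78$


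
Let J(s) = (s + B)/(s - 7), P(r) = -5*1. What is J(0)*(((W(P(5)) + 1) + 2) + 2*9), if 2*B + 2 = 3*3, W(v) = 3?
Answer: -12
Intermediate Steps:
P(r) = -5
B = 7/2 (B = -1 + (3*3)/2 = -1 + (1/2)*9 = -1 + 9/2 = 7/2 ≈ 3.5000)
J(s) = (7/2 + s)/(-7 + s) (J(s) = (s + 7/2)/(s - 7) = (7/2 + s)/(-7 + s))
J(0)*(((W(P(5)) + 1) + 2) + 2*9) = ((7/2 + 0)/(-7 + 0))*(((3 + 1) + 2) + 2*9) = ((7/2)/(-7))*((4 + 2) + 18) = (-1/7*7/2)*(6 + 18) = -1/2*24 = -12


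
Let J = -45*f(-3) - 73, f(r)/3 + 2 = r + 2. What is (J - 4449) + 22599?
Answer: 18482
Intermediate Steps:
f(r) = 3*r (f(r) = -6 + 3*(r + 2) = -6 + 3*(2 + r) = -6 + (6 + 3*r) = 3*r)
J = 332 (J = -135*(-3) - 73 = -45*(-9) - 73 = 405 - 73 = 332)
(J - 4449) + 22599 = (332 - 4449) + 22599 = -4117 + 22599 = 18482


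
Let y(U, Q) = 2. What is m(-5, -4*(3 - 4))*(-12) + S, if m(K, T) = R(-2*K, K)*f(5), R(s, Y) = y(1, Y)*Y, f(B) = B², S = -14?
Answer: 2986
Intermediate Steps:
R(s, Y) = 2*Y
m(K, T) = 50*K (m(K, T) = (2*K)*5² = (2*K)*25 = 50*K)
m(-5, -4*(3 - 4))*(-12) + S = (50*(-5))*(-12) - 14 = -250*(-12) - 14 = 3000 - 14 = 2986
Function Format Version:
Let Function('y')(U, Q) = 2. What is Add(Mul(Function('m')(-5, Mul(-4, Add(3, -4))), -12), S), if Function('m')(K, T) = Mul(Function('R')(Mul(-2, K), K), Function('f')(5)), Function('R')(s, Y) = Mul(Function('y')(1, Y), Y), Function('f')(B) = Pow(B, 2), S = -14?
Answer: 2986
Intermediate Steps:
Function('R')(s, Y) = Mul(2, Y)
Function('m')(K, T) = Mul(50, K) (Function('m')(K, T) = Mul(Mul(2, K), Pow(5, 2)) = Mul(Mul(2, K), 25) = Mul(50, K))
Add(Mul(Function('m')(-5, Mul(-4, Add(3, -4))), -12), S) = Add(Mul(Mul(50, -5), -12), -14) = Add(Mul(-250, -12), -14) = Add(3000, -14) = 2986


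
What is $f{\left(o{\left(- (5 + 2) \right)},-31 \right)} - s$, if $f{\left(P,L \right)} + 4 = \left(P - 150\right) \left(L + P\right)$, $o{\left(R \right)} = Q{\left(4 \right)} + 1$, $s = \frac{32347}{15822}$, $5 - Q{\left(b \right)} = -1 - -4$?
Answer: $\frac{65027717}{15822} \approx 4110.0$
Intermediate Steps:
$Q{\left(b \right)} = 2$ ($Q{\left(b \right)} = 5 - \left(-1 - -4\right) = 5 - \left(-1 + 4\right) = 5 - 3 = 2$)
$s = \frac{32347}{15822}$ ($s = 32347 \cdot \frac{1}{15822} = \frac{32347}{15822} \approx 2.0444$)
$o{\left(R \right)} = 3$ ($o{\left(R \right)} = 2 + 1 = 3$)
$f{\left(P,L \right)} = -4 + \left(-150 + P\right) \left(L + P\right)$ ($f{\left(P,L \right)} = -4 + \left(P - 150\right) \left(L + P\right) = -4 + \left(-150 + P\right) \left(L + P\right)$)
$f{\left(o{\left(- (5 + 2) \right)},-31 \right)} - s = \left(-4 + 3^{2} - -4650 - 450 - 93\right) - \frac{32347}{15822} = \left(-4 + 9 + 4650 - 450 - 93\right) - \frac{32347}{15822} = 4112 - \frac{32347}{15822} = \frac{65027717}{15822}$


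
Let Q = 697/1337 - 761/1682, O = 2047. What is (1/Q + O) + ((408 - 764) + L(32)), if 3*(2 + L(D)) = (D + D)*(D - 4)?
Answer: 1069185025/464691 ≈ 2300.9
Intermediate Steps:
L(D) = -2 + 2*D*(-4 + D)/3 (L(D) = -2 + ((D + D)*(D - 4))/3 = -2 + ((2*D)*(-4 + D))/3 = -2 + (2*D*(-4 + D))/3 = -2 + 2*D*(-4 + D)/3)
Q = 154897/2248834 (Q = 697*(1/1337) - 761*1/1682 = 697/1337 - 761/1682 = 154897/2248834 ≈ 0.068879)
(1/Q + O) + ((408 - 764) + L(32)) = (1/(154897/2248834) + 2047) + ((408 - 764) + (-2 - 8/3*32 + (⅔)*32²)) = (2248834/154897 + 2047) + (-356 + (-2 - 256/3 + (⅔)*1024)) = 319322993/154897 + (-356 + (-2 - 256/3 + 2048/3)) = 319322993/154897 + (-356 + 1786/3) = 319322993/154897 + 718/3 = 1069185025/464691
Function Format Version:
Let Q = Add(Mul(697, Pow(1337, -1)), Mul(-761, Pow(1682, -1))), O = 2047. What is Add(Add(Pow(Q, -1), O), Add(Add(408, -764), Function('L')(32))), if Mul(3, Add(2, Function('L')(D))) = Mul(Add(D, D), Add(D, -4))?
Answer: Rational(1069185025, 464691) ≈ 2300.9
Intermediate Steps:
Function('L')(D) = Add(-2, Mul(Rational(2, 3), D, Add(-4, D))) (Function('L')(D) = Add(-2, Mul(Rational(1, 3), Mul(Add(D, D), Add(D, -4)))) = Add(-2, Mul(Rational(1, 3), Mul(Mul(2, D), Add(-4, D)))) = Add(-2, Mul(Rational(1, 3), Mul(2, D, Add(-4, D)))) = Add(-2, Mul(Rational(2, 3), D, Add(-4, D))))
Q = Rational(154897, 2248834) (Q = Add(Mul(697, Rational(1, 1337)), Mul(-761, Rational(1, 1682))) = Add(Rational(697, 1337), Rational(-761, 1682)) = Rational(154897, 2248834) ≈ 0.068879)
Add(Add(Pow(Q, -1), O), Add(Add(408, -764), Function('L')(32))) = Add(Add(Pow(Rational(154897, 2248834), -1), 2047), Add(Add(408, -764), Add(-2, Mul(Rational(-8, 3), 32), Mul(Rational(2, 3), Pow(32, 2))))) = Add(Add(Rational(2248834, 154897), 2047), Add(-356, Add(-2, Rational(-256, 3), Mul(Rational(2, 3), 1024)))) = Add(Rational(319322993, 154897), Add(-356, Add(-2, Rational(-256, 3), Rational(2048, 3)))) = Add(Rational(319322993, 154897), Add(-356, Rational(1786, 3))) = Add(Rational(319322993, 154897), Rational(718, 3)) = Rational(1069185025, 464691)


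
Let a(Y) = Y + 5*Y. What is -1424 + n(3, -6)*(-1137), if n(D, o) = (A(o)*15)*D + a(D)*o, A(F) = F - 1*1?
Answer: 479527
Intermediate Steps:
A(F) = -1 + F (A(F) = F - 1 = -1 + F)
a(Y) = 6*Y
n(D, o) = D*(-15 + 15*o) + 6*D*o (n(D, o) = ((-1 + o)*15)*D + (6*D)*o = (-15 + 15*o)*D + 6*D*o = D*(-15 + 15*o) + 6*D*o)
-1424 + n(3, -6)*(-1137) = -1424 + (3*3*(-5 + 7*(-6)))*(-1137) = -1424 + (3*3*(-5 - 42))*(-1137) = -1424 + (3*3*(-47))*(-1137) = -1424 - 423*(-1137) = -1424 + 480951 = 479527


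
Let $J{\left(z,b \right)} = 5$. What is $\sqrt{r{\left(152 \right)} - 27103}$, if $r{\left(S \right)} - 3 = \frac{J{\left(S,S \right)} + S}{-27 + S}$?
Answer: $\frac{i \sqrt{16936715}}{25} \approx 164.62 i$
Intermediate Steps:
$r{\left(S \right)} = 3 + \frac{5 + S}{-27 + S}$
$\sqrt{r{\left(152 \right)} - 27103} = \sqrt{\frac{4 \left(-19 + 152\right)}{-27 + 152} - 27103} = \sqrt{4 \cdot \frac{1}{125} \cdot 133 - 27103} = \sqrt{\frac{532}{125} - 27103} = \sqrt{- \frac{3387343}{125}} = \frac{i \sqrt{16936715}}{25}$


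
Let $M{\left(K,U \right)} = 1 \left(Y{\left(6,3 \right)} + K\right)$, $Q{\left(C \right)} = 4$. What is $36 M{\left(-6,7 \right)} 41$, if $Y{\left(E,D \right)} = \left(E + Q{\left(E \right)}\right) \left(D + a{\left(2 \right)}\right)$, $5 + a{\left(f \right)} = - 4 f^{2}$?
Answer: $-274536$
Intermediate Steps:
$a{\left(f \right)} = -5 - 4 f^{2}$
$Y{\left(E,D \right)} = \left(-21 + D\right) \left(4 + E\right)$ ($Y{\left(E,D \right)} = \left(E + 4\right) \left(D - \left(5 + 4 \cdot 2^{2}\right)\right) = \left(4 + E\right) \left(D - 21\right) = \left(4 + E\right) \left(-21 + D\right) = \left(-21 + D\right) \left(4 + E\right)$)
$M{\left(K,U \right)} = -180 + K$ ($M{\left(K,U \right)} = 1 \left(\left(-84 - 126 + 4 \cdot 3 + 3 \cdot 6\right) + K\right) = 1 \left(\left(-84 - 126 + 12 + 18\right) + K\right) = 1 \left(-180 + K\right) = -180 + K$)
$36 M{\left(-6,7 \right)} 41 = 36 \left(-180 - 6\right) 41 = 36 \left(-186\right) 41 = \left(-6696\right) 41 = -274536$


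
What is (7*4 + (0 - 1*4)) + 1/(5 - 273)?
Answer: 6431/268 ≈ 23.996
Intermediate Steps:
(7*4 + (0 - 1*4)) + 1/(5 - 273) = (28 + (0 - 4)) + 1/(-268) = (28 - 4) - 1/268 = 24 - 1/268 = 6431/268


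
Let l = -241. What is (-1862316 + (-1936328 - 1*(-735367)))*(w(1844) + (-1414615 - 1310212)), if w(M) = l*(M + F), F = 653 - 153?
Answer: 10077357308487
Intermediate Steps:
F = 500
w(M) = -120500 - 241*M (w(M) = -241*(M + 500) = -241*(500 + M) = -120500 - 241*M)
(-1862316 + (-1936328 - 1*(-735367)))*(w(1844) + (-1414615 - 1310212)) = (-1862316 + (-1936328 - 1*(-735367)))*((-120500 - 241*1844) + (-1414615 - 1310212)) = (-1862316 + (-1936328 + 735367))*((-120500 - 444404) - 2724827) = (-1862316 - 1200961)*(-564904 - 2724827) = -3063277*(-3289731) = 10077357308487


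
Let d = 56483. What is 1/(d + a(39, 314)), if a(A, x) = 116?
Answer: 1/56599 ≈ 1.7668e-5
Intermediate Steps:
1/(d + a(39, 314)) = 1/(56483 + 116) = 1/56599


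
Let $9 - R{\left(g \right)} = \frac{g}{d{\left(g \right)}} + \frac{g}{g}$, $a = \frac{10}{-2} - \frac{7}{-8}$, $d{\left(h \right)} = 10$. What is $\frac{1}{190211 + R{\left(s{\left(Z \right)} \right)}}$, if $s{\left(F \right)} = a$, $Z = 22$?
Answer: $\frac{80}{15217553} \approx 5.2571 \cdot 10^{-6}$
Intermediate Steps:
$a = - \frac{33}{8}$ ($a = 10 \left(- \frac{1}{2}\right) - - \frac{7}{8} = -5 + \frac{7}{8} = - \frac{33}{8} \approx -4.125$)
$s{\left(F \right)} = - \frac{33}{8}$
$R{\left(g \right)} = 8 - \frac{g}{10}$ ($R{\left(g \right)} = 9 - \left(\frac{g}{10} + \frac{g}{g}\right) = 9 - \left(g \frac{1}{10} + 1\right) = 9 - \left(\frac{g}{10} + 1\right) = 9 - \left(1 + \frac{g}{10}\right) = 8 - \frac{g}{10}$)
$\frac{1}{190211 + R{\left(s{\left(Z \right)} \right)}} = \frac{1}{190211 + \left(8 - - \frac{33}{80}\right)} = \frac{1}{190211 + \left(8 + \frac{33}{80}\right)} = \frac{1}{190211 + \frac{673}{80}} = \frac{1}{\frac{15217553}{80}} = \frac{80}{15217553}$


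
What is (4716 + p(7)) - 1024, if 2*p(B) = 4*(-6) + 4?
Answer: 3682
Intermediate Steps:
p(B) = -10 (p(B) = (4*(-6) + 4)/2 = (-24 + 4)/2 = (1/2)*(-20) = -10)
(4716 + p(7)) - 1024 = (4716 - 10) - 1024 = 4706 - 1024 = 3682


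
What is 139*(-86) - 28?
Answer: -11982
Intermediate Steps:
139*(-86) - 28 = -11954 - 28 = -11982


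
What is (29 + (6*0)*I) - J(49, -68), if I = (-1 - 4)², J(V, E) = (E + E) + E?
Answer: 233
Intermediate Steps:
J(V, E) = 3*E (J(V, E) = 2*E + E = 3*E)
I = 25 (I = (-5)² = 25)
(29 + (6*0)*I) - J(49, -68) = (29 + (6*0)*25) - 3*(-68) = (29 + 0*25) - 1*(-204) = (29 + 0) + 204 = 29 + 204 = 233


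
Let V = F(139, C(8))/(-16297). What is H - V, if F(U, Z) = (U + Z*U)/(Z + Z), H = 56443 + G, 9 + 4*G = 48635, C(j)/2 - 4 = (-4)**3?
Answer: 268311868901/3911280 ≈ 68600.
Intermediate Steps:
C(j) = -120 (C(j) = 8 + 2*(-4)**3 = 8 + 2*(-64) = 8 - 128 = -120)
G = 24313/2 (G = -9/4 + (1/4)*48635 = -9/4 + 48635/4 = 24313/2 ≈ 12157.)
H = 137199/2 (H = 56443 + 24313/2 = 137199/2 ≈ 68600.)
F(U, Z) = (U + U*Z)/(2*Z) (F(U, Z) = (U + U*Z)/((2*Z)) = (U + U*Z)*(1/(2*Z)) = (U + U*Z)/(2*Z))
V = -16541/3911280 (V = ((1/2)*139*(1 - 120)/(-120))/(-16297) = ((1/2)*139*(-1/120)*(-119))*(-1/16297) = (16541/240)*(-1/16297) = -16541/3911280 ≈ -0.0042291)
H - V = 137199/2 - 1*(-16541/3911280) = 137199/2 + 16541/3911280 = 268311868901/3911280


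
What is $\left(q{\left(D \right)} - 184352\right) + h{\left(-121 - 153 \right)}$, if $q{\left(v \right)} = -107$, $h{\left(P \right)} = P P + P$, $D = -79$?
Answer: $-109657$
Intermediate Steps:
$h{\left(P \right)} = P + P^{2}$ ($h{\left(P \right)} = P^{2} + P = P + P^{2}$)
$\left(q{\left(D \right)} - 184352\right) + h{\left(-121 - 153 \right)} = \left(-107 - 184352\right) + \left(-121 - 153\right) \left(1 - 274\right) = -184459 + \left(-121 - 153\right) \left(1 - 274\right) = -184459 - 274 \left(1 - 274\right) = -184459 - -74802 = -184459 + 74802 = -109657$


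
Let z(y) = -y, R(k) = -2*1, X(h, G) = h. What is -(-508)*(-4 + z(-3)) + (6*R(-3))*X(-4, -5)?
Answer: -460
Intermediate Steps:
R(k) = -2
-(-508)*(-4 + z(-3)) + (6*R(-3))*X(-4, -5) = -(-508)*(-4 - 1*(-3)) + (6*(-2))*(-4) = -(-508)*(-4 + 3) - 12*(-4) = -(-508)*(-1) + 48 = -127*4 + 48 = -508 + 48 = -460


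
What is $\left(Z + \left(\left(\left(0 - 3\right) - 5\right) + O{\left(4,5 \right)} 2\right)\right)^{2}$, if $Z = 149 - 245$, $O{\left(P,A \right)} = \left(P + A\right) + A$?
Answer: $5776$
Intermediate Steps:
$O{\left(P,A \right)} = P + 2 A$ ($O{\left(P,A \right)} = \left(A + P\right) + A = P + 2 A$)
$Z = -96$ ($Z = 149 - 245 = -96$)
$\left(Z + \left(\left(\left(0 - 3\right) - 5\right) + O{\left(4,5 \right)} 2\right)\right)^{2} = \left(-96 + \left(\left(\left(0 - 3\right) - 5\right) + \left(4 + 2 \cdot 5\right) 2\right)\right)^{2} = \left(-96 + \left(\left(-3 - 5\right) + \left(4 + 10\right) 2\right)\right)^{2} = \left(-96 + \left(-8 + 14 \cdot 2\right)\right)^{2} = \left(-96 + \left(-8 + 28\right)\right)^{2} = \left(-96 + 20\right)^{2} = \left(-76\right)^{2} = 5776$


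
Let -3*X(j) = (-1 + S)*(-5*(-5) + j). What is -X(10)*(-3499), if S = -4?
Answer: 612325/3 ≈ 2.0411e+5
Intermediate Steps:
X(j) = 125/3 + 5*j/3 (X(j) = -(-1 - 4)*(-5*(-5) + j)/3 = -(-5)*(25 + j)/3 = -(-125 - 5*j)/3 = 125/3 + 5*j/3)
-X(10)*(-3499) = -(125/3 + (5/3)*10)*(-3499) = -(125/3 + 50/3)*(-3499) = -175*(-3499)/3 = -1*(-612325/3) = 612325/3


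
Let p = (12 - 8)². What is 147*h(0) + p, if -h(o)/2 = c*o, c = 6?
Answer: 16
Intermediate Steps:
p = 16 (p = 4² = 16)
h(o) = -12*o
147*h(0) + p = 147*(-12*0) + 16 = 147*0 + 16 = 0 + 16 = 16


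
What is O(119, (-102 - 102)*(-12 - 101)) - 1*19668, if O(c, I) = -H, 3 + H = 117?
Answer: -19782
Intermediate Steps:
H = 114 (H = -3 + 117 = 114)
O(c, I) = -114 (O(c, I) = -1*114 = -114)
O(119, (-102 - 102)*(-12 - 101)) - 1*19668 = -114 - 1*19668 = -114 - 19668 = -19782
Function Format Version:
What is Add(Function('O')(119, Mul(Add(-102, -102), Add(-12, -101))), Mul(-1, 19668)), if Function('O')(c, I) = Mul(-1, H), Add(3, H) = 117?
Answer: -19782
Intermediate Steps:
H = 114 (H = Add(-3, 117) = 114)
Function('O')(c, I) = -114 (Function('O')(c, I) = Mul(-1, 114) = -114)
Add(Function('O')(119, Mul(Add(-102, -102), Add(-12, -101))), Mul(-1, 19668)) = Add(-114, Mul(-1, 19668)) = Add(-114, -19668) = -19782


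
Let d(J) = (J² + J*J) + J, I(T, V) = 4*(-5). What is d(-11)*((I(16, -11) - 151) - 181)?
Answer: -81312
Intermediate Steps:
I(T, V) = -20
d(J) = J + 2*J² (d(J) = (J² + J²) + J = 2*J² + J = J + 2*J²)
d(-11)*((I(16, -11) - 151) - 181) = (-11*(1 + 2*(-11)))*((-20 - 151) - 181) = (-11*(1 - 22))*(-171 - 181) = -11*(-21)*(-352) = 231*(-352) = -81312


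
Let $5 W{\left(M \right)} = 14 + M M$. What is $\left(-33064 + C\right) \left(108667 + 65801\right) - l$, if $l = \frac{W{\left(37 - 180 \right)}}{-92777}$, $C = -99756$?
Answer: $- \frac{565764882739323}{24415} \approx -2.3173 \cdot 10^{10}$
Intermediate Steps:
$W{\left(M \right)} = \frac{14}{5} + \frac{M^{2}}{5}$ ($W{\left(M \right)} = \frac{14 + M M}{5} = \frac{14 + M^{2}}{5} = \frac{14}{5} + \frac{M^{2}}{5}$)
$l = - \frac{1077}{24415}$ ($l = \frac{\frac{14}{5} + \frac{\left(37 - 180\right)^{2}}{5}}{-92777} = \left(\frac{14}{5} + \frac{\left(37 - 180\right)^{2}}{5}\right) \left(- \frac{1}{92777}\right) = \left(\frac{14}{5} + \frac{\left(-143\right)^{2}}{5}\right) \left(- \frac{1}{92777}\right) = \left(\frac{14}{5} + \frac{1}{5} \cdot 20449\right) \left(- \frac{1}{92777}\right) = \left(\frac{14}{5} + \frac{20449}{5}\right) \left(- \frac{1}{92777}\right) = \frac{20463}{5} \left(- \frac{1}{92777}\right) = - \frac{1077}{24415} \approx -0.044112$)
$\left(-33064 + C\right) \left(108667 + 65801\right) - l = \left(-33064 - 99756\right) \left(108667 + 65801\right) - - \frac{1077}{24415} = \left(-132820\right) 174468 + \frac{1077}{24415} = -23172839760 + \frac{1077}{24415} = - \frac{565764882739323}{24415}$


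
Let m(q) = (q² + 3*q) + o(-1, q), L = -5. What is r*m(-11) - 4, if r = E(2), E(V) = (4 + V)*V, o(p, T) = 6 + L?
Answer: 1064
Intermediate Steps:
o(p, T) = 1 (o(p, T) = 6 - 5 = 1)
m(q) = 1 + q² + 3*q (m(q) = (q² + 3*q) + 1 = 1 + q² + 3*q)
E(V) = V*(4 + V)
r = 12 (r = 2*(4 + 2) = 2*6 = 12)
r*m(-11) - 4 = 12*(1 + (-11)² + 3*(-11)) - 4 = 12*(1 + 121 - 33) - 4 = 12*89 - 4 = 1068 - 4 = 1064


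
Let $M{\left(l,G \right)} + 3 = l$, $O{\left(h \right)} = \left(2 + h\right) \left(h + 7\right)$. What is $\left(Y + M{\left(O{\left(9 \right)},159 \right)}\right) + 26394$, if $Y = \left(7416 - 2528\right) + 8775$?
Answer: $40230$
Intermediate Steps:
$O{\left(h \right)} = \left(2 + h\right) \left(7 + h\right)$
$M{\left(l,G \right)} = -3 + l$
$Y = 13663$ ($Y = 4888 + 8775 = 13663$)
$\left(Y + M{\left(O{\left(9 \right)},159 \right)}\right) + 26394 = \left(13663 + \left(-3 + \left(14 + 9^{2} + 9 \cdot 9\right)\right)\right) + 26394 = \left(13663 + \left(-3 + \left(14 + 81 + 81\right)\right)\right) + 26394 = \left(13663 + \left(-3 + 176\right)\right) + 26394 = \left(13663 + 173\right) + 26394 = 13836 + 26394 = 40230$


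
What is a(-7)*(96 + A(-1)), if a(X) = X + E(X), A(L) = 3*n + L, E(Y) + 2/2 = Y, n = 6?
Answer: -1695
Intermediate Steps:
E(Y) = -1 + Y
A(L) = 18 + L (A(L) = 3*6 + L = 18 + L)
a(X) = -1 + 2*X (a(X) = X + (-1 + X) = -1 + 2*X)
a(-7)*(96 + A(-1)) = (-1 + 2*(-7))*(96 + (18 - 1)) = (-1 - 14)*(96 + 17) = -15*113 = -1695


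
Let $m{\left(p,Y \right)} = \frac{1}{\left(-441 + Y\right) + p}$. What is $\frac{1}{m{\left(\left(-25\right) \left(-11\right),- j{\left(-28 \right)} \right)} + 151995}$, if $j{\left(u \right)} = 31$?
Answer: $\frac{197}{29943014} \approx 6.5792 \cdot 10^{-6}$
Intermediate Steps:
$m{\left(p,Y \right)} = \frac{1}{-441 + Y + p}$
$\frac{1}{m{\left(\left(-25\right) \left(-11\right),- j{\left(-28 \right)} \right)} + 151995} = \frac{1}{\frac{1}{-441 - 31 - -275} + 151995} = \frac{1}{\frac{1}{-441 - 31 + 275} + 151995} = \frac{1}{\frac{1}{-197} + 151995} = \frac{1}{- \frac{1}{197} + 151995} = \frac{1}{\frac{29943014}{197}} = \frac{197}{29943014}$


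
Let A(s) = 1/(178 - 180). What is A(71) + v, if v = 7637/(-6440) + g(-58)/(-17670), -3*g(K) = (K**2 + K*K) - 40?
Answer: -80069/51336 ≈ -1.5597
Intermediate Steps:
g(K) = 40/3 - 2*K**2/3 (g(K) = -((K**2 + K*K) - 40)/3 = -((K**2 + K**2) - 40)/3 = -(2*K**2 - 40)/3 = -(-40 + 2*K**2)/3 = 40/3 - 2*K**2/3)
v = -54401/51336 (v = 7637/(-6440) + (40/3 - 2/3*(-58)**2)/(-17670) = 7637*(-1/6440) + (40/3 - 2/3*3364)*(-1/17670) = -1091/920 + (40/3 - 6728/3)*(-1/17670) = -1091/920 - 6688/3*(-1/17670) = -1091/920 + 176/1395 = -54401/51336 ≈ -1.0597)
A(s) = -1/2 (A(s) = 1/(-2) = -1/2)
A(71) + v = -1/2 - 54401/51336 = -80069/51336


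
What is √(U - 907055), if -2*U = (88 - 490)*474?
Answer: I*√811781 ≈ 900.99*I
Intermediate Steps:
U = 95274 (U = -(88 - 490)*474/2 = -(-201)*474 = -½*(-190548) = 95274)
√(U - 907055) = √(95274 - 907055) = √(-811781) = I*√811781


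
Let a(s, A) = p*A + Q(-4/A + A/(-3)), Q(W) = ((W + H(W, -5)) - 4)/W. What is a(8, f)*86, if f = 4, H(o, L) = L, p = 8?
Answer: 22188/7 ≈ 3169.7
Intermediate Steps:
Q(W) = (-9 + W)/W (Q(W) = ((W - 5) - 4)/W = ((-5 + W) - 4)/W = (-9 + W)/W)
a(s, A) = 8*A + (-9 - 4/A - A/3)/(-4/A - A/3) (a(s, A) = 8*A + (-9 + (-4/A + A/(-3)))/(-4/A + A/(-3)) = 8*A + (-9 + (-4/A + A*(-⅓)))/(-4/A + A*(-⅓)) = 8*A + (-9 + (-4/A - A/3))/(-4/A - A/3) = 8*A + (-9 - 4/A - A/3)/(-4/A - A/3))
a(8, f)*86 = ((12 + 4² + 8*4³ + 123*4)/(12 + 4²))*86 = ((12 + 16 + 8*64 + 492)/(12 + 16))*86 = ((12 + 16 + 512 + 492)/28)*86 = ((1/28)*1032)*86 = (258/7)*86 = 22188/7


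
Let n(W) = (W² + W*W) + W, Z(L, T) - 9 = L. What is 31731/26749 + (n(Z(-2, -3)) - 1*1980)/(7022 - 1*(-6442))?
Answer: 125690603/120049512 ≈ 1.0470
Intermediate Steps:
Z(L, T) = 9 + L
n(W) = W + 2*W² (n(W) = (W² + W²) + W = 2*W² + W = W + 2*W²)
31731/26749 + (n(Z(-2, -3)) - 1*1980)/(7022 - 1*(-6442)) = 31731/26749 + ((9 - 2)*(1 + 2*(9 - 2)) - 1*1980)/(7022 - 1*(-6442)) = 31731*(1/26749) + (7*(1 + 2*7) - 1980)/(7022 + 6442) = 31731/26749 + (7*(1 + 14) - 1980)/13464 = 31731/26749 + (7*15 - 1980)*(1/13464) = 31731/26749 + (105 - 1980)*(1/13464) = 31731/26749 - 1875*1/13464 = 31731/26749 - 625/4488 = 125690603/120049512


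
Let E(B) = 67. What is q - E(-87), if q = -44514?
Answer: -44581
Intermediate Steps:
q - E(-87) = -44514 - 1*67 = -44514 - 67 = -44581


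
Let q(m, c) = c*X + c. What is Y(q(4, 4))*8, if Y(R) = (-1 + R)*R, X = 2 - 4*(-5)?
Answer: 66976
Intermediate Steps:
X = 22 (X = 2 + 20 = 22)
q(m, c) = 23*c (q(m, c) = c*22 + c = 22*c + c = 23*c)
Y(R) = R*(-1 + R)
Y(q(4, 4))*8 = ((23*4)*(-1 + 23*4))*8 = (92*(-1 + 92))*8 = (92*91)*8 = 8372*8 = 66976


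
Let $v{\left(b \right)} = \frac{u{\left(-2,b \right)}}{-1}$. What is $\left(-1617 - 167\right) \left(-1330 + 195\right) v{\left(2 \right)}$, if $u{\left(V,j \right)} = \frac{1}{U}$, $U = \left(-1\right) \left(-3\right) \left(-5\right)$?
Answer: $\frac{404968}{3} \approx 1.3499 \cdot 10^{5}$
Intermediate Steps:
$U = -15$ ($U = 3 \left(-5\right) = -15$)
$u{\left(V,j \right)} = - \frac{1}{15}$ ($u{\left(V,j \right)} = \frac{1}{-15} = - \frac{1}{15}$)
$v{\left(b \right)} = \frac{1}{15}$ ($v{\left(b \right)} = - \frac{1}{15 \left(-1\right)} = \left(- \frac{1}{15}\right) \left(-1\right) = \frac{1}{15}$)
$\left(-1617 - 167\right) \left(-1330 + 195\right) v{\left(2 \right)} = \left(-1617 - 167\right) \left(-1330 + 195\right) \frac{1}{15} = \left(-1784\right) \left(-1135\right) \frac{1}{15} = 2024840 \cdot \frac{1}{15} = \frac{404968}{3}$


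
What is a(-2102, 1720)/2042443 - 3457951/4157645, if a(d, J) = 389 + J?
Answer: -371257860052/446934364565 ≈ -0.83068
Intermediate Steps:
a(-2102, 1720)/2042443 - 3457951/4157645 = (389 + 1720)/2042443 - 3457951/4157645 = 2109*(1/2042443) - 3457951*1/4157645 = 111/107497 - 3457951/4157645 = -371257860052/446934364565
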